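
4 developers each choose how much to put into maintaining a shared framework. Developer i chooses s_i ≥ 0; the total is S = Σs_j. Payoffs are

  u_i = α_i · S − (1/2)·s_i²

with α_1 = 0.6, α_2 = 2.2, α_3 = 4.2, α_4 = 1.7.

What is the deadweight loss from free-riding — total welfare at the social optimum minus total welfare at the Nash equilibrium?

Developer i's FOC: ∂u_i/∂s_i = α_i − s_i = 0, so s_i* = α_i.
NE contributions = (0.6, 2.2, 4.2, 1.7); S = 8.7.
W^NE = (Σα)·S − ½Σα_i² = 8.7² − ½·25.73 = 62.825.
Planner sets s_i = Σα_j = 8.7 for every i, so S^SO = 4·8.7 = 34.8.
W^SO = (Σα)·S^SO − ½·4·(Σα)² = (4/2)·8.7² = 151.38.
Deadweight loss = W^SO − W^NE = 88.555.

88.555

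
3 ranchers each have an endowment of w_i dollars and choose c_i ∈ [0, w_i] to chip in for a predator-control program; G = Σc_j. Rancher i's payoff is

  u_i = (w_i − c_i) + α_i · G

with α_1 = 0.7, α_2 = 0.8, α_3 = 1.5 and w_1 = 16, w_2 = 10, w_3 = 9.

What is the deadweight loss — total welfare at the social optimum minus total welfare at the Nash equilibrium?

52

∂u_i/∂c_i = α_i − 1, so rancher i contributes w_i if α_i > 1, else 0.
α_i > 1 for i ∈ {3}; NE contributions (0, 0, 9), G = 9.
W^NE = Σw_i − G^NE + (Σα_i)·G^NE = 35 + 2·9 = 53.
Planner: ∂(Σu_j)/∂c_i = Σα_j − 1 = 2 > 0, so everyone contributes w_i; G^SO = 35, W^SO = 35 + 2·35 = 105.
Deadweight loss = 52.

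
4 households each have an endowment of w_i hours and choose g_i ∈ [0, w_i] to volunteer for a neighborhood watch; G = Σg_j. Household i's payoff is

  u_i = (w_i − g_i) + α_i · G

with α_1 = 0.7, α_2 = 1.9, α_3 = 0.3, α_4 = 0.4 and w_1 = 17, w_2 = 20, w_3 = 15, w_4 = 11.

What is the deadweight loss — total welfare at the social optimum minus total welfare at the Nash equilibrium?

∂u_i/∂g_i = α_i − 1, so household i contributes w_i if α_i > 1, else 0.
α_i > 1 for i ∈ {2}; NE contributions (0, 20, 0, 0), G = 20.
W^NE = Σw_i − G^NE + (Σα_i)·G^NE = 63 + 2.3·20 = 109.
Planner: ∂(Σu_j)/∂g_i = Σα_j − 1 = 2.3 > 0, so everyone contributes w_i; G^SO = 63, W^SO = 63 + 2.3·63 = 207.9.
Deadweight loss = 98.9.

98.9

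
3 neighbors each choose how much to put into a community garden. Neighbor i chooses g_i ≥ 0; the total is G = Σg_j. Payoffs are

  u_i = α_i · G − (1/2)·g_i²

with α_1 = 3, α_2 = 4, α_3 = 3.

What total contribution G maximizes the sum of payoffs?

30

Planner FOC: ∂(Σu_j)/∂g_i = (Σα_j) − g_i = 0, so g_i^SO = Σα_j = 10 for every i; G^SO = 30.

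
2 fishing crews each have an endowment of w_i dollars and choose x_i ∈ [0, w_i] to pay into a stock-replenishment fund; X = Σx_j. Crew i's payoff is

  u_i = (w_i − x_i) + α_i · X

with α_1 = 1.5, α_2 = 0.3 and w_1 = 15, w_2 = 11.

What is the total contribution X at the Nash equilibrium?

∂u_i/∂x_i = α_i − 1, so crew i contributes w_i if α_i > 1, else 0.
α_i > 1 for i ∈ {1}; NE contributions (15, 0), X = 15.

15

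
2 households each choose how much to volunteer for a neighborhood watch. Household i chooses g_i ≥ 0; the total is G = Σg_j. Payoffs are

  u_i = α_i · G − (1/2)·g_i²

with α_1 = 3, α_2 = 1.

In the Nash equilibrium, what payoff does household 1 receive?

7.5

Household i's FOC: ∂u_i/∂g_i = α_i − g_i = 0, so g_i* = α_i.
NE contributions = (3, 1); G = 4.
u_1 = α_1·G − ½·(g_1)² = 3·4 − ½·3² = 7.5.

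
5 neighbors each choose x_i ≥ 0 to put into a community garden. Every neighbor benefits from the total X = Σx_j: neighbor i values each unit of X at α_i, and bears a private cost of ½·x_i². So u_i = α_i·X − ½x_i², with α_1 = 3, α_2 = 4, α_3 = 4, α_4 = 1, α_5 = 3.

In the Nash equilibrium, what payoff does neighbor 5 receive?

40.5

Neighbor i's FOC: ∂u_i/∂x_i = α_i − x_i = 0, so x_i* = α_i.
NE contributions = (3, 4, 4, 1, 3); X = 15.
u_5 = α_5·X − ½·(x_5)² = 3·15 − ½·3² = 40.5.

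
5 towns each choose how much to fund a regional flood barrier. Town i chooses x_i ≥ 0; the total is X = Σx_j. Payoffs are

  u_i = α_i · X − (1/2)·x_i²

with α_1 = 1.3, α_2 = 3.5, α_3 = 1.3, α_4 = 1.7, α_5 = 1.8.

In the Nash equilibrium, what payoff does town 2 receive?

Town i's FOC: ∂u_i/∂x_i = α_i − x_i = 0, so x_i* = α_i.
NE contributions = (1.3, 3.5, 1.3, 1.7, 1.8); X = 9.6.
u_2 = α_2·X − ½·(x_2)² = 3.5·9.6 − ½·3.5² = 27.475.

27.475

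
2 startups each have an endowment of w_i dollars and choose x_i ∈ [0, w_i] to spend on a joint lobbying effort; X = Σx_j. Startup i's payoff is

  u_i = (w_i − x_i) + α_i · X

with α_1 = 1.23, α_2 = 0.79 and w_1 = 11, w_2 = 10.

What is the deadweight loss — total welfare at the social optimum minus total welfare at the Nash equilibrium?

∂u_i/∂x_i = α_i − 1, so startup i contributes w_i if α_i > 1, else 0.
α_i > 1 for i ∈ {1}; NE contributions (11, 0), X = 11.
W^NE = Σw_i − X^NE + (Σα_i)·X^NE = 21 + 1.02·11 = 32.22.
Planner: ∂(Σu_j)/∂x_i = Σα_j − 1 = 1.02 > 0, so everyone contributes w_i; X^SO = 21, W^SO = 21 + 1.02·21 = 42.42.
Deadweight loss = 10.2.

10.2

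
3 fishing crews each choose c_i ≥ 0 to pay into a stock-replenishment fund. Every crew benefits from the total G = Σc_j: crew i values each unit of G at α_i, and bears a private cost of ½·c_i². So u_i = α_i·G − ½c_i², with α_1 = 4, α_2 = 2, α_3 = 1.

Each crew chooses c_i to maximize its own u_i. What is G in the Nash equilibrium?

7

Crew i's FOC: ∂u_i/∂c_i = α_i − c_i = 0, so c_i* = α_i.
NE contributions = (4, 2, 1); G = 7.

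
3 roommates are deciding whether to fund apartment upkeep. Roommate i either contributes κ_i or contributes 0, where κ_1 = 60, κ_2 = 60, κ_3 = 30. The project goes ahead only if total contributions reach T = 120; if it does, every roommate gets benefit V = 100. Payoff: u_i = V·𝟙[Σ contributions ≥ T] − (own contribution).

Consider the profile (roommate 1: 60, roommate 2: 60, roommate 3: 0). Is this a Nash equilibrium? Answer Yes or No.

Yes

Total = 120 ≥ 120: provided.
Roommate 1 (pledges 60, payoff 40): dropping to 0 → total 60, payoff 0. No gain.
Roommate 2 (pledges 60, payoff 40): dropping to 0 → total 60, payoff 0. No gain.
Roommate 3 (pledges 0, payoff 100): pledging 30 → total 150, payoff 70. No gain.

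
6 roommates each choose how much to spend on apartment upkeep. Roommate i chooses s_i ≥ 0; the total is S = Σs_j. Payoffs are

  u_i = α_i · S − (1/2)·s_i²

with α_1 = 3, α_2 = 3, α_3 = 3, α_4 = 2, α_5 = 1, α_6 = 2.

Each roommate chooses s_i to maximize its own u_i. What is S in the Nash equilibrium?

Roommate i's FOC: ∂u_i/∂s_i = α_i − s_i = 0, so s_i* = α_i.
NE contributions = (3, 3, 3, 2, 1, 2); S = 14.

14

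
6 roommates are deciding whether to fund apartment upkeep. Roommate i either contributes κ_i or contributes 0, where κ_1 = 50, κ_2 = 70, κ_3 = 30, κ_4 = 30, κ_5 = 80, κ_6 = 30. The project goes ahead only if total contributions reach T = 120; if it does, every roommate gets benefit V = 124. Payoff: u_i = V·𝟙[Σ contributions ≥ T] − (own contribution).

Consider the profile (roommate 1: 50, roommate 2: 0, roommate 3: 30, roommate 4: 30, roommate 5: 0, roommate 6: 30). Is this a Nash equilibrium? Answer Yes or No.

Yes

Total = 140 ≥ 120: provided.
Roommate 1 (pledges 50, payoff 74): dropping to 0 → total 90, payoff 0. No gain.
Roommate 2 (pledges 0, payoff 124): pledging 70 → total 210, payoff 54. No gain.
Roommate 3 (pledges 30, payoff 94): dropping to 0 → total 110, payoff 0. No gain.
Roommate 4 (pledges 30, payoff 94): dropping to 0 → total 110, payoff 0. No gain.
Roommate 5 (pledges 0, payoff 124): pledging 80 → total 220, payoff 44. No gain.
Roommate 6 (pledges 30, payoff 94): dropping to 0 → total 110, payoff 0. No gain.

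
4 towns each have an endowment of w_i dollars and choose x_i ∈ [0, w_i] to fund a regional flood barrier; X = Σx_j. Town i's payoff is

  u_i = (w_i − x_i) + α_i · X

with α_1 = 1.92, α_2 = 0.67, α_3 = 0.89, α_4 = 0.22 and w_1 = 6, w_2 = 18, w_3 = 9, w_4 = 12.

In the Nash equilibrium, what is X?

∂u_i/∂x_i = α_i − 1, so town i contributes w_i if α_i > 1, else 0.
α_i > 1 for i ∈ {1}; NE contributions (6, 0, 0, 0), X = 6.

6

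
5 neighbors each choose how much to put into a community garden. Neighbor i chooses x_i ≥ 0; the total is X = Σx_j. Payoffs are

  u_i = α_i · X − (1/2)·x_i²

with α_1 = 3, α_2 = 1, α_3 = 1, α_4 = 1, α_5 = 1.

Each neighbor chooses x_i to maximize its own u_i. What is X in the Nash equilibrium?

7

Neighbor i's FOC: ∂u_i/∂x_i = α_i − x_i = 0, so x_i* = α_i.
NE contributions = (3, 1, 1, 1, 1); X = 7.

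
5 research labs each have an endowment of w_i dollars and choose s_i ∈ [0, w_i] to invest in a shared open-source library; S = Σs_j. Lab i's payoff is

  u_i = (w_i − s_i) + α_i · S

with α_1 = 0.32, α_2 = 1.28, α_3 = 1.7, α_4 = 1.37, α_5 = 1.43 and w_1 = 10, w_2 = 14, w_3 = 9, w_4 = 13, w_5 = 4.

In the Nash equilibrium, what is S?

∂u_i/∂s_i = α_i − 1, so lab i contributes w_i if α_i > 1, else 0.
α_i > 1 for i ∈ {2, 3, 4, 5}; NE contributions (0, 14, 9, 13, 4), S = 40.

40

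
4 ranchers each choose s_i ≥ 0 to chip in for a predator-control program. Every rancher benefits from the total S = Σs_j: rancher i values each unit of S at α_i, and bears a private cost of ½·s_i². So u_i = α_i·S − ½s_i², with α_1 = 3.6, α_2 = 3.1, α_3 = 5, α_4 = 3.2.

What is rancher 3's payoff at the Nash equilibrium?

Rancher i's FOC: ∂u_i/∂s_i = α_i − s_i = 0, so s_i* = α_i.
NE contributions = (3.6, 3.1, 5, 3.2); S = 14.9.
u_3 = α_3·S − ½·(s_3)² = 5·14.9 − ½·5² = 62.

62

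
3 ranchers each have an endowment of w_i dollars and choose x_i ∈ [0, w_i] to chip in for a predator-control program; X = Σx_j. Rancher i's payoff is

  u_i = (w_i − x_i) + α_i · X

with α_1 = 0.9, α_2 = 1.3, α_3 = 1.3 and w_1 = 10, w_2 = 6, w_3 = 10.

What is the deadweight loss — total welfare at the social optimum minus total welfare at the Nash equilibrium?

∂u_i/∂x_i = α_i − 1, so rancher i contributes w_i if α_i > 1, else 0.
α_i > 1 for i ∈ {2, 3}; NE contributions (0, 6, 10), X = 16.
W^NE = Σw_i − X^NE + (Σα_i)·X^NE = 26 + 2.5·16 = 66.
Planner: ∂(Σu_j)/∂x_i = Σα_j − 1 = 2.5 > 0, so everyone contributes w_i; X^SO = 26, W^SO = 26 + 2.5·26 = 91.
Deadweight loss = 25.

25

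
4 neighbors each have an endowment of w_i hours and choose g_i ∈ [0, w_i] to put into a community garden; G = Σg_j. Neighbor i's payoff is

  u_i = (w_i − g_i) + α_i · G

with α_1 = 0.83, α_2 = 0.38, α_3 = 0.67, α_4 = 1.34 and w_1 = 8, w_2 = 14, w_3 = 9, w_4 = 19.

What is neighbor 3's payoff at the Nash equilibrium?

21.73

∂u_i/∂g_i = α_i − 1, so neighbor i contributes w_i if α_i > 1, else 0.
α_i > 1 for i ∈ {4}; NE contributions (0, 0, 0, 19), G = 19.
u_3 = (9 − 0) + 0.67·19 = 21.73.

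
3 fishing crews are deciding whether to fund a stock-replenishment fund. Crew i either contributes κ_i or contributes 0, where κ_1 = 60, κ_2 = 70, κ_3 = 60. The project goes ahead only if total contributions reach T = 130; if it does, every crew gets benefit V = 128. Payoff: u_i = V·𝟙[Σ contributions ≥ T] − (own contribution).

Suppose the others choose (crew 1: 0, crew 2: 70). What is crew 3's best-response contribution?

Others' total = 70. Contributing 60 brings total to 130 ≥ 130: gain V − κ_3 = 68.
Best response: 60.

60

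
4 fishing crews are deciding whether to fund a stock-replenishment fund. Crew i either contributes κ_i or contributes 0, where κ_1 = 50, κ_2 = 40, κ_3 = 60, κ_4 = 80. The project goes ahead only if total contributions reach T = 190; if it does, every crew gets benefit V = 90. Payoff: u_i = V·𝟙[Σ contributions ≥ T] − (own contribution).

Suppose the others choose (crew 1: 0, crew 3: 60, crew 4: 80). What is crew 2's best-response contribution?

Others' total = 140. Even contributing 40 gives 180 < 190: no benefit either way.
Best response: 0.

0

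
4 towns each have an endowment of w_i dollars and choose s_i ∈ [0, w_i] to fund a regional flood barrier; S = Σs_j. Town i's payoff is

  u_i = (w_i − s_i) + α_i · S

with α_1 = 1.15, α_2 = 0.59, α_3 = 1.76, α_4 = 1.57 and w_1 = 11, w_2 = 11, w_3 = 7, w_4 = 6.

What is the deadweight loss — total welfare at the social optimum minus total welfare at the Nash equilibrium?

∂u_i/∂s_i = α_i − 1, so town i contributes w_i if α_i > 1, else 0.
α_i > 1 for i ∈ {1, 3, 4}; NE contributions (11, 0, 7, 6), S = 24.
W^NE = Σw_i − S^NE + (Σα_i)·S^NE = 35 + 4.07·24 = 132.68.
Planner: ∂(Σu_j)/∂s_i = Σα_j − 1 = 4.07 > 0, so everyone contributes w_i; S^SO = 35, W^SO = 35 + 4.07·35 = 177.45.
Deadweight loss = 44.77.

44.77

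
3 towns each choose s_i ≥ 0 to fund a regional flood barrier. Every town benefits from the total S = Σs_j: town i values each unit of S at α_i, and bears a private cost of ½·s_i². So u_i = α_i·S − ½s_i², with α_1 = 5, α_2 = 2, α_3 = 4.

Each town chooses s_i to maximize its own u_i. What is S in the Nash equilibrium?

11

Town i's FOC: ∂u_i/∂s_i = α_i − s_i = 0, so s_i* = α_i.
NE contributions = (5, 2, 4); S = 11.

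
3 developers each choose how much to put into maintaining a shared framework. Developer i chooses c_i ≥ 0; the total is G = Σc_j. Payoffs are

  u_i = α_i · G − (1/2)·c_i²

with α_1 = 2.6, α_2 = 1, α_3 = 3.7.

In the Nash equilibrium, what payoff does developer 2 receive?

Developer i's FOC: ∂u_i/∂c_i = α_i − c_i = 0, so c_i* = α_i.
NE contributions = (2.6, 1, 3.7); G = 7.3.
u_2 = α_2·G − ½·(c_2)² = 1·7.3 − ½·1² = 6.8.

6.8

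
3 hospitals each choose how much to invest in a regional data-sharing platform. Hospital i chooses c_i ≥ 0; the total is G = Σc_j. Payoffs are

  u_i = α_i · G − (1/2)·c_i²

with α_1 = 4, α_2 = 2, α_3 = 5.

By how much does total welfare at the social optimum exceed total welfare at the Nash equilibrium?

83

Hospital i's FOC: ∂u_i/∂c_i = α_i − c_i = 0, so c_i* = α_i.
NE contributions = (4, 2, 5); G = 11.
W^NE = (Σα)·G − ½Σα_i² = 11² − ½·45 = 98.5.
Planner sets c_i = Σα_j = 11 for every i, so G^SO = 3·11 = 33.
W^SO = (Σα)·G^SO − ½·3·(Σα)² = (3/2)·11² = 181.5.
Deadweight loss = W^SO − W^NE = 83.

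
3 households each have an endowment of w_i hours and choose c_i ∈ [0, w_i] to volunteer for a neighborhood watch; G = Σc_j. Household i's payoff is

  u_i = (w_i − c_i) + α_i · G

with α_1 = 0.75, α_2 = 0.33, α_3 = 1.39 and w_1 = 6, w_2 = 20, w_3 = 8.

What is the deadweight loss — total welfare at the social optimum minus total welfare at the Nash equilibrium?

38.22

∂u_i/∂c_i = α_i − 1, so household i contributes w_i if α_i > 1, else 0.
α_i > 1 for i ∈ {3}; NE contributions (0, 0, 8), G = 8.
W^NE = Σw_i − G^NE + (Σα_i)·G^NE = 34 + 1.47·8 = 45.76.
Planner: ∂(Σu_j)/∂c_i = Σα_j − 1 = 1.47 > 0, so everyone contributes w_i; G^SO = 34, W^SO = 34 + 1.47·34 = 83.98.
Deadweight loss = 38.22.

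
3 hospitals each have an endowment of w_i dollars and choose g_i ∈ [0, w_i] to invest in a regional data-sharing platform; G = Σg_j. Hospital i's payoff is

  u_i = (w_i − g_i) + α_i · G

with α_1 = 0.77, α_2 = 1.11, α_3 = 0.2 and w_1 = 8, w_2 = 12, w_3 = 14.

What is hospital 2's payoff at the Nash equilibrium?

13.32

∂u_i/∂g_i = α_i − 1, so hospital i contributes w_i if α_i > 1, else 0.
α_i > 1 for i ∈ {2}; NE contributions (0, 12, 0), G = 12.
u_2 = (12 − 12) + 1.11·12 = 13.32.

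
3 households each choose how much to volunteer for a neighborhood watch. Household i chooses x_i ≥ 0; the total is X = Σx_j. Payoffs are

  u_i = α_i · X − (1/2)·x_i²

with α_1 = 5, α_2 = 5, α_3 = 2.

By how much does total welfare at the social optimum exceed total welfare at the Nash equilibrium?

Household i's FOC: ∂u_i/∂x_i = α_i − x_i = 0, so x_i* = α_i.
NE contributions = (5, 5, 2); X = 12.
W^NE = (Σα)·X − ½Σα_i² = 12² − ½·54 = 117.
Planner sets x_i = Σα_j = 12 for every i, so X^SO = 3·12 = 36.
W^SO = (Σα)·X^SO − ½·3·(Σα)² = (3/2)·12² = 216.
Deadweight loss = W^SO − W^NE = 99.

99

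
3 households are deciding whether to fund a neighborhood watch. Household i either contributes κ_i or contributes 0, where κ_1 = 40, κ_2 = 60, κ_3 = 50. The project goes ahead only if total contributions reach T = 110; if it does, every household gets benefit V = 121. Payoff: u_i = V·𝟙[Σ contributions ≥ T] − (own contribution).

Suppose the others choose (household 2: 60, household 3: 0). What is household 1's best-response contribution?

Others' total = 60. Even contributing 40 gives 100 < 110: no benefit either way.
Best response: 0.

0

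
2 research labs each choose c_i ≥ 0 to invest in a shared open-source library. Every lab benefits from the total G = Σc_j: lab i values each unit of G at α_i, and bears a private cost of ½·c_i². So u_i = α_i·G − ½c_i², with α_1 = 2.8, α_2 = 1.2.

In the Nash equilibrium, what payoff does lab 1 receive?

Lab i's FOC: ∂u_i/∂c_i = α_i − c_i = 0, so c_i* = α_i.
NE contributions = (2.8, 1.2); G = 4.
u_1 = α_1·G − ½·(c_1)² = 2.8·4 − ½·2.8² = 7.28.

7.28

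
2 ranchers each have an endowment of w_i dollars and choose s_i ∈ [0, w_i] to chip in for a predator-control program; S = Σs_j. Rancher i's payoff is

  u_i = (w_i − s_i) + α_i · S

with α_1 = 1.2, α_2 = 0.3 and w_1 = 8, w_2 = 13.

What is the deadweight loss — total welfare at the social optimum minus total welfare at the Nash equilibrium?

∂u_i/∂s_i = α_i − 1, so rancher i contributes w_i if α_i > 1, else 0.
α_i > 1 for i ∈ {1}; NE contributions (8, 0), S = 8.
W^NE = Σw_i − S^NE + (Σα_i)·S^NE = 21 + 0.5·8 = 25.
Planner: ∂(Σu_j)/∂s_i = Σα_j − 1 = 0.5 > 0, so everyone contributes w_i; S^SO = 21, W^SO = 21 + 0.5·21 = 31.5.
Deadweight loss = 6.5.

6.5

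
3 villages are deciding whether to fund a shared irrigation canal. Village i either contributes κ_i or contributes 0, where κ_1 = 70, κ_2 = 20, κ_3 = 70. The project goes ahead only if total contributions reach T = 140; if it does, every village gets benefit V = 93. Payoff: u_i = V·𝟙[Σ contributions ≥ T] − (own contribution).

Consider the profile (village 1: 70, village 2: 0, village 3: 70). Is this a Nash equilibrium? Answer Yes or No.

Total = 140 ≥ 140: provided.
Village 1 (pledges 70, payoff 23): dropping to 0 → total 70, payoff 0. No gain.
Village 2 (pledges 0, payoff 93): pledging 20 → total 160, payoff 73. No gain.
Village 3 (pledges 70, payoff 23): dropping to 0 → total 70, payoff 0. No gain.

Yes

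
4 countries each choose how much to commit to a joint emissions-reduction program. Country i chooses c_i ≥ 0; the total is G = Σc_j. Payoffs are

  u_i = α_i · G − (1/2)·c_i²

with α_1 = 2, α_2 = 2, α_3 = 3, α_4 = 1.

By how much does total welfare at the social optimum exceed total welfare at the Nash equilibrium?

Country i's FOC: ∂u_i/∂c_i = α_i − c_i = 0, so c_i* = α_i.
NE contributions = (2, 2, 3, 1); G = 8.
W^NE = (Σα)·G − ½Σα_i² = 8² − ½·18 = 55.
Planner sets c_i = Σα_j = 8 for every i, so G^SO = 4·8 = 32.
W^SO = (Σα)·G^SO − ½·4·(Σα)² = (4/2)·8² = 128.
Deadweight loss = W^SO − W^NE = 73.

73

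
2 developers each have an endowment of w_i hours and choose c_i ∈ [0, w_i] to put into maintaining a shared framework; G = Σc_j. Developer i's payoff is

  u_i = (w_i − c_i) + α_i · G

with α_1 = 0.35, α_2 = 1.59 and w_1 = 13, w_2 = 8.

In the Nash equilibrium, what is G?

8

∂u_i/∂c_i = α_i − 1, so developer i contributes w_i if α_i > 1, else 0.
α_i > 1 for i ∈ {2}; NE contributions (0, 8), G = 8.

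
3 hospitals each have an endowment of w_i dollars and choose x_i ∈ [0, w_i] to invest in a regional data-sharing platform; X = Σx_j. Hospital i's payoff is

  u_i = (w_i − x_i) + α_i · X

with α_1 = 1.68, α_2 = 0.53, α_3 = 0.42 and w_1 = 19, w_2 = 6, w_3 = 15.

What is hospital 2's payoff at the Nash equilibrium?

16.07

∂u_i/∂x_i = α_i − 1, so hospital i contributes w_i if α_i > 1, else 0.
α_i > 1 for i ∈ {1}; NE contributions (19, 0, 0), X = 19.
u_2 = (6 − 0) + 0.53·19 = 16.07.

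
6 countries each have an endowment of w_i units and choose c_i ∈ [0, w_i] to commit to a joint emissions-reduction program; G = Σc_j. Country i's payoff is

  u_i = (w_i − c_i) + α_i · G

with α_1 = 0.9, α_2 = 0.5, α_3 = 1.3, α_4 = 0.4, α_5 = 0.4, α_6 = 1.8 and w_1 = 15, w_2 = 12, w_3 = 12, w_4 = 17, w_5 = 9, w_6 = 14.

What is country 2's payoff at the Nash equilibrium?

∂u_i/∂c_i = α_i − 1, so country i contributes w_i if α_i > 1, else 0.
α_i > 1 for i ∈ {3, 6}; NE contributions (0, 0, 12, 0, 0, 14), G = 26.
u_2 = (12 − 0) + 0.5·26 = 25.

25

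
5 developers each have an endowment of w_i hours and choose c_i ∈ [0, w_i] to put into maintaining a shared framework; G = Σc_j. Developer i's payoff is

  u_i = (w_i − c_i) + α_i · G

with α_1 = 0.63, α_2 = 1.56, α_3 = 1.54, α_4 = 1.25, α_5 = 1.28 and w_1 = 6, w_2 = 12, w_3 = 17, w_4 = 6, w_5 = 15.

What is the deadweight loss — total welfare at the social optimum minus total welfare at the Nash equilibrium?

31.56

∂u_i/∂c_i = α_i − 1, so developer i contributes w_i if α_i > 1, else 0.
α_i > 1 for i ∈ {2, 3, 4, 5}; NE contributions (0, 12, 17, 6, 15), G = 50.
W^NE = Σw_i − G^NE + (Σα_i)·G^NE = 56 + 5.26·50 = 319.
Planner: ∂(Σu_j)/∂c_i = Σα_j − 1 = 5.26 > 0, so everyone contributes w_i; G^SO = 56, W^SO = 56 + 5.26·56 = 350.56.
Deadweight loss = 31.56.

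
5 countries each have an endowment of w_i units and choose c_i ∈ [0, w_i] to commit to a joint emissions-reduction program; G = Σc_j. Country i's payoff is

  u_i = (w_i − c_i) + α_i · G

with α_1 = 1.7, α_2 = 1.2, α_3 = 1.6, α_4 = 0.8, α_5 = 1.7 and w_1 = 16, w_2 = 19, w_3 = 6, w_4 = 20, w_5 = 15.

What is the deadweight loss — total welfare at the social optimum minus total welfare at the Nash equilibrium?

∂u_i/∂c_i = α_i − 1, so country i contributes w_i if α_i > 1, else 0.
α_i > 1 for i ∈ {1, 2, 3, 5}; NE contributions (16, 19, 6, 0, 15), G = 56.
W^NE = Σw_i − G^NE + (Σα_i)·G^NE = 76 + 6·56 = 412.
Planner: ∂(Σu_j)/∂c_i = Σα_j − 1 = 6 > 0, so everyone contributes w_i; G^SO = 76, W^SO = 76 + 6·76 = 532.
Deadweight loss = 120.

120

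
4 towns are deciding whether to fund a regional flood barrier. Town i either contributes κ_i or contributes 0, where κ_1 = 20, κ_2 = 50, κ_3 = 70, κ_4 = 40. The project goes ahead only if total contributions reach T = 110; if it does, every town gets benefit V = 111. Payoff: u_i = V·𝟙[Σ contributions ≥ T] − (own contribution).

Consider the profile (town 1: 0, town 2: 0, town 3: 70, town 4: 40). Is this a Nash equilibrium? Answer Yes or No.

Yes

Total = 110 ≥ 110: provided.
Town 1 (pledges 0, payoff 111): pledging 20 → total 130, payoff 91. No gain.
Town 2 (pledges 0, payoff 111): pledging 50 → total 160, payoff 61. No gain.
Town 3 (pledges 70, payoff 41): dropping to 0 → total 40, payoff 0. No gain.
Town 4 (pledges 40, payoff 71): dropping to 0 → total 70, payoff 0. No gain.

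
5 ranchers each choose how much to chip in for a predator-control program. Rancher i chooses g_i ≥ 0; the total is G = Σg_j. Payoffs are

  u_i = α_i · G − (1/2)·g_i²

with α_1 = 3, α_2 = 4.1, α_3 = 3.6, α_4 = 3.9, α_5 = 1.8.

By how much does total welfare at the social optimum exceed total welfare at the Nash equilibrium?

432.05

Rancher i's FOC: ∂u_i/∂g_i = α_i − g_i = 0, so g_i* = α_i.
NE contributions = (3, 4.1, 3.6, 3.9, 1.8); G = 16.4.
W^NE = (Σα)·G − ½Σα_i² = 16.4² − ½·57.22 = 240.35.
Planner sets g_i = Σα_j = 16.4 for every i, so G^SO = 5·16.4 = 82.
W^SO = (Σα)·G^SO − ½·5·(Σα)² = (5/2)·16.4² = 672.4.
Deadweight loss = W^SO − W^NE = 432.05.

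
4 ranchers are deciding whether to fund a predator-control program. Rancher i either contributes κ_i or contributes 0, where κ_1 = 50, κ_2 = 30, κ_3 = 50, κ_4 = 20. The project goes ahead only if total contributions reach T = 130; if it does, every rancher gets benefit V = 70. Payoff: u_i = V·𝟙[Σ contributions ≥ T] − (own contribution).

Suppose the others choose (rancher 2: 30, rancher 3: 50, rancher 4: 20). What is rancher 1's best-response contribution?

Others' total = 100. Contributing 50 brings total to 150 ≥ 130: gain V − κ_1 = 20.
Best response: 50.

50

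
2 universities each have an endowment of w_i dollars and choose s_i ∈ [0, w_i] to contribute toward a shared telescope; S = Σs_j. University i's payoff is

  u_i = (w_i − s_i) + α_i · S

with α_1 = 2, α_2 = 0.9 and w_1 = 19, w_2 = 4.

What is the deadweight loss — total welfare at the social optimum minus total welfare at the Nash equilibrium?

7.6

∂u_i/∂s_i = α_i − 1, so university i contributes w_i if α_i > 1, else 0.
α_i > 1 for i ∈ {1}; NE contributions (19, 0), S = 19.
W^NE = Σw_i − S^NE + (Σα_i)·S^NE = 23 + 1.9·19 = 59.1.
Planner: ∂(Σu_j)/∂s_i = Σα_j − 1 = 1.9 > 0, so everyone contributes w_i; S^SO = 23, W^SO = 23 + 1.9·23 = 66.7.
Deadweight loss = 7.6.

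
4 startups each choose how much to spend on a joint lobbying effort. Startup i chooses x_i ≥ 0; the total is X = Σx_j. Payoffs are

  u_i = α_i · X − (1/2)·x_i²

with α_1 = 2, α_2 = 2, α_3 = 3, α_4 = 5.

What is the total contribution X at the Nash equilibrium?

12

Startup i's FOC: ∂u_i/∂x_i = α_i − x_i = 0, so x_i* = α_i.
NE contributions = (2, 2, 3, 5); X = 12.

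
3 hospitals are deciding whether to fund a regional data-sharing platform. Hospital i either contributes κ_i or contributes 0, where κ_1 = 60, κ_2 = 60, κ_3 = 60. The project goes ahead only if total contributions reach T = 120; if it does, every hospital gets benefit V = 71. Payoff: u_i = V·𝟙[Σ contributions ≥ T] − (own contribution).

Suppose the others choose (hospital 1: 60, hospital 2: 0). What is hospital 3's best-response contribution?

Others' total = 60. Contributing 60 brings total to 120 ≥ 120: gain V − κ_3 = 11.
Best response: 60.

60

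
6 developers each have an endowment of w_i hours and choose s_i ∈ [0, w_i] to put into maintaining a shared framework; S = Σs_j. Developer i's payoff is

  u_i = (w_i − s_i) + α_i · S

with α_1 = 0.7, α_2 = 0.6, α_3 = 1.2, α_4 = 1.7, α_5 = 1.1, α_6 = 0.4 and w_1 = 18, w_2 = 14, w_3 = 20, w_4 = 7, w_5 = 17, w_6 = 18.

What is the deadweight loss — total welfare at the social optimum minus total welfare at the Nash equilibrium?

235

∂u_i/∂s_i = α_i − 1, so developer i contributes w_i if α_i > 1, else 0.
α_i > 1 for i ∈ {3, 4, 5}; NE contributions (0, 0, 20, 7, 17, 0), S = 44.
W^NE = Σw_i − S^NE + (Σα_i)·S^NE = 94 + 4.7·44 = 300.8.
Planner: ∂(Σu_j)/∂s_i = Σα_j − 1 = 4.7 > 0, so everyone contributes w_i; S^SO = 94, W^SO = 94 + 4.7·94 = 535.8.
Deadweight loss = 235.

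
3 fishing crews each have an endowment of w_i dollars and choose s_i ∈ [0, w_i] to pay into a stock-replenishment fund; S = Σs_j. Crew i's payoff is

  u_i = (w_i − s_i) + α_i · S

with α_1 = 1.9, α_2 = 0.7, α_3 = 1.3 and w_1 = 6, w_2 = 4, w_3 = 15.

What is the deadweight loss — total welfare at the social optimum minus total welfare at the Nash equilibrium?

11.6

∂u_i/∂s_i = α_i − 1, so crew i contributes w_i if α_i > 1, else 0.
α_i > 1 for i ∈ {1, 3}; NE contributions (6, 0, 15), S = 21.
W^NE = Σw_i − S^NE + (Σα_i)·S^NE = 25 + 2.9·21 = 85.9.
Planner: ∂(Σu_j)/∂s_i = Σα_j − 1 = 2.9 > 0, so everyone contributes w_i; S^SO = 25, W^SO = 25 + 2.9·25 = 97.5.
Deadweight loss = 11.6.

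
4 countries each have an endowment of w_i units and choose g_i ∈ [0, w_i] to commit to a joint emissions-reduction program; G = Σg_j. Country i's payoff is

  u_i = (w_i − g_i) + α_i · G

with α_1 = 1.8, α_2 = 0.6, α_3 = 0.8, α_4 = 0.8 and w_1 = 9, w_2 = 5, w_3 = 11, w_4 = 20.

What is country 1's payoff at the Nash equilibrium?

16.2

∂u_i/∂g_i = α_i − 1, so country i contributes w_i if α_i > 1, else 0.
α_i > 1 for i ∈ {1}; NE contributions (9, 0, 0, 0), G = 9.
u_1 = (9 − 9) + 1.8·9 = 16.2.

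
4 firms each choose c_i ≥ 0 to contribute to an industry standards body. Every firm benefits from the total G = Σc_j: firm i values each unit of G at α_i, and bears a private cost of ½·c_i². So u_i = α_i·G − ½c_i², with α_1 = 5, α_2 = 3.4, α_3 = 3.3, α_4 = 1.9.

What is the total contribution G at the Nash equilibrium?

13.6

Firm i's FOC: ∂u_i/∂c_i = α_i − c_i = 0, so c_i* = α_i.
NE contributions = (5, 3.4, 3.3, 1.9); G = 13.6.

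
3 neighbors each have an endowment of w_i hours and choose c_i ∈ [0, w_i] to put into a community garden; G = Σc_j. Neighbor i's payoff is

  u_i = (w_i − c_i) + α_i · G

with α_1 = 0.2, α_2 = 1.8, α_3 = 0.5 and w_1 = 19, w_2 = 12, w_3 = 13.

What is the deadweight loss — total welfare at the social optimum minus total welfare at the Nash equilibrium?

48

∂u_i/∂c_i = α_i − 1, so neighbor i contributes w_i if α_i > 1, else 0.
α_i > 1 for i ∈ {2}; NE contributions (0, 12, 0), G = 12.
W^NE = Σw_i − G^NE + (Σα_i)·G^NE = 44 + 1.5·12 = 62.
Planner: ∂(Σu_j)/∂c_i = Σα_j − 1 = 1.5 > 0, so everyone contributes w_i; G^SO = 44, W^SO = 44 + 1.5·44 = 110.
Deadweight loss = 48.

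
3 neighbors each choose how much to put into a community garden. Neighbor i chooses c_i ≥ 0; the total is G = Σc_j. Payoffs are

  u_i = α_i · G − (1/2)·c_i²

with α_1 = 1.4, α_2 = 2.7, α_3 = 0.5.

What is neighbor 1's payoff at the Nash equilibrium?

Neighbor i's FOC: ∂u_i/∂c_i = α_i − c_i = 0, so c_i* = α_i.
NE contributions = (1.4, 2.7, 0.5); G = 4.6.
u_1 = α_1·G − ½·(c_1)² = 1.4·4.6 − ½·1.4² = 5.46.

5.46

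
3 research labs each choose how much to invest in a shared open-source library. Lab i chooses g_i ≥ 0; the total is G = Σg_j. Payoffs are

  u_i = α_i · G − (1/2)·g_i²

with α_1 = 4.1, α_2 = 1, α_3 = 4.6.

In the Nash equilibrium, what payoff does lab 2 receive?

Lab i's FOC: ∂u_i/∂g_i = α_i − g_i = 0, so g_i* = α_i.
NE contributions = (4.1, 1, 4.6); G = 9.7.
u_2 = α_2·G − ½·(g_2)² = 1·9.7 − ½·1² = 9.2.

9.2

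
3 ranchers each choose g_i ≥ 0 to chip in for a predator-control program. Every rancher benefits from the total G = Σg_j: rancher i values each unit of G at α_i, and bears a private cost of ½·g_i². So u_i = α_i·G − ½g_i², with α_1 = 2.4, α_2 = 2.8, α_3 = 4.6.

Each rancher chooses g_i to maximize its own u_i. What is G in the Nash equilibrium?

Rancher i's FOC: ∂u_i/∂g_i = α_i − g_i = 0, so g_i* = α_i.
NE contributions = (2.4, 2.8, 4.6); G = 9.8.

9.8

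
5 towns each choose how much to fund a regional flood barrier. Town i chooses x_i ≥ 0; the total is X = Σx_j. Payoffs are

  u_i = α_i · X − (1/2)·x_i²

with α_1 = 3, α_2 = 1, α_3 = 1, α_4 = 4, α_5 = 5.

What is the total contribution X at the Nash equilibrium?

14

Town i's FOC: ∂u_i/∂x_i = α_i − x_i = 0, so x_i* = α_i.
NE contributions = (3, 1, 1, 4, 5); X = 14.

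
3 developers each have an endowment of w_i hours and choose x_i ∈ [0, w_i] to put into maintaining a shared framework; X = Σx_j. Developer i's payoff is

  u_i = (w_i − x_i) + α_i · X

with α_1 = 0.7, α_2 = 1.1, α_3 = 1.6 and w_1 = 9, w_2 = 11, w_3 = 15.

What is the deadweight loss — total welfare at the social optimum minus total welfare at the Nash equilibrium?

21.6

∂u_i/∂x_i = α_i − 1, so developer i contributes w_i if α_i > 1, else 0.
α_i > 1 for i ∈ {2, 3}; NE contributions (0, 11, 15), X = 26.
W^NE = Σw_i − X^NE + (Σα_i)·X^NE = 35 + 2.4·26 = 97.4.
Planner: ∂(Σu_j)/∂x_i = Σα_j − 1 = 2.4 > 0, so everyone contributes w_i; X^SO = 35, W^SO = 35 + 2.4·35 = 119.
Deadweight loss = 21.6.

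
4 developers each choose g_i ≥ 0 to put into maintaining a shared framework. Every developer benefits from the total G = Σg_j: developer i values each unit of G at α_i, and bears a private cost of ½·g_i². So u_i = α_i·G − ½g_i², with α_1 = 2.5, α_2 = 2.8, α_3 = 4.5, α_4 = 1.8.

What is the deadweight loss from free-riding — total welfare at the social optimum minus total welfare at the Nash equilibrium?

153.35

Developer i's FOC: ∂u_i/∂g_i = α_i − g_i = 0, so g_i* = α_i.
NE contributions = (2.5, 2.8, 4.5, 1.8); G = 11.6.
W^NE = (Σα)·G − ½Σα_i² = 11.6² − ½·37.58 = 115.77.
Planner sets g_i = Σα_j = 11.6 for every i, so G^SO = 4·11.6 = 46.4.
W^SO = (Σα)·G^SO − ½·4·(Σα)² = (4/2)·11.6² = 269.12.
Deadweight loss = W^SO − W^NE = 153.35.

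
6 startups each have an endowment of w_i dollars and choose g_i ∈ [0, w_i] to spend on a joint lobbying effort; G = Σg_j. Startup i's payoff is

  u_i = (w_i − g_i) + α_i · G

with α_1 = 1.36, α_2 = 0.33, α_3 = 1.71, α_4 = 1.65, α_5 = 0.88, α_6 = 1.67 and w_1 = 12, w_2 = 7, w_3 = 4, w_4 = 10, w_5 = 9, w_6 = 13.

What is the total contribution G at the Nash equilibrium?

39

∂u_i/∂g_i = α_i − 1, so startup i contributes w_i if α_i > 1, else 0.
α_i > 1 for i ∈ {1, 3, 4, 6}; NE contributions (12, 0, 4, 10, 0, 13), G = 39.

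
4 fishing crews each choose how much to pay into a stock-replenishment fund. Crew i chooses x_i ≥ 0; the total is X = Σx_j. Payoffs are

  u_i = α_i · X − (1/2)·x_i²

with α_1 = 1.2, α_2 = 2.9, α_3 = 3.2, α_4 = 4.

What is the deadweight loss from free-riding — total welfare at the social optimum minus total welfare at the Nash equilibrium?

145.735

Crew i's FOC: ∂u_i/∂x_i = α_i − x_i = 0, so x_i* = α_i.
NE contributions = (1.2, 2.9, 3.2, 4); X = 11.3.
W^NE = (Σα)·X − ½Σα_i² = 11.3² − ½·36.09 = 109.645.
Planner sets x_i = Σα_j = 11.3 for every i, so X^SO = 4·11.3 = 45.2.
W^SO = (Σα)·X^SO − ½·4·(Σα)² = (4/2)·11.3² = 255.38.
Deadweight loss = W^SO − W^NE = 145.735.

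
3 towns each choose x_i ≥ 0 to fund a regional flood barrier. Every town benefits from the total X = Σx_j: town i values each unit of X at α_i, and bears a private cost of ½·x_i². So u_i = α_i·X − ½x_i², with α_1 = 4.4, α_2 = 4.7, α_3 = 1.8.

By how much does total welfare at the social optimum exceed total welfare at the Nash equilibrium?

81.75

Town i's FOC: ∂u_i/∂x_i = α_i − x_i = 0, so x_i* = α_i.
NE contributions = (4.4, 4.7, 1.8); X = 10.9.
W^NE = (Σα)·X − ½Σα_i² = 10.9² − ½·44.69 = 96.465.
Planner sets x_i = Σα_j = 10.9 for every i, so X^SO = 3·10.9 = 32.7.
W^SO = (Σα)·X^SO − ½·3·(Σα)² = (3/2)·10.9² = 178.215.
Deadweight loss = W^SO − W^NE = 81.75.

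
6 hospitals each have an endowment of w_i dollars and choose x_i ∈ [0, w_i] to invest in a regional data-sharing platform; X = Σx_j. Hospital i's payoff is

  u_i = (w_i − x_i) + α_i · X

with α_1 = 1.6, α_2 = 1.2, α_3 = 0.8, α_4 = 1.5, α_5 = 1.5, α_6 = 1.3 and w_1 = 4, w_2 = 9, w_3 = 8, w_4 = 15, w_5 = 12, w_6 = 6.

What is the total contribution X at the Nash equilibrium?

∂u_i/∂x_i = α_i − 1, so hospital i contributes w_i if α_i > 1, else 0.
α_i > 1 for i ∈ {1, 2, 4, 5, 6}; NE contributions (4, 9, 0, 15, 12, 6), X = 46.

46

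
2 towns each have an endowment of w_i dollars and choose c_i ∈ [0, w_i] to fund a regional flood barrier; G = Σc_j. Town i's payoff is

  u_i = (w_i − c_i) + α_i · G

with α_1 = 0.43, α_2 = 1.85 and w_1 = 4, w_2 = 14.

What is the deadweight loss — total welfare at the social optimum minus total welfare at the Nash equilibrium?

∂u_i/∂c_i = α_i − 1, so town i contributes w_i if α_i > 1, else 0.
α_i > 1 for i ∈ {2}; NE contributions (0, 14), G = 14.
W^NE = Σw_i − G^NE + (Σα_i)·G^NE = 18 + 1.28·14 = 35.92.
Planner: ∂(Σu_j)/∂c_i = Σα_j − 1 = 1.28 > 0, so everyone contributes w_i; G^SO = 18, W^SO = 18 + 1.28·18 = 41.04.
Deadweight loss = 5.12.

5.12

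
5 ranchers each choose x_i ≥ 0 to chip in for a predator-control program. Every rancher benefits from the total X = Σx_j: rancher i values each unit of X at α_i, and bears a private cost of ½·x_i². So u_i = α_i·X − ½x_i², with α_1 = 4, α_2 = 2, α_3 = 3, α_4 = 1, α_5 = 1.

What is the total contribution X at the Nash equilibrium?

Rancher i's FOC: ∂u_i/∂x_i = α_i − x_i = 0, so x_i* = α_i.
NE contributions = (4, 2, 3, 1, 1); X = 11.

11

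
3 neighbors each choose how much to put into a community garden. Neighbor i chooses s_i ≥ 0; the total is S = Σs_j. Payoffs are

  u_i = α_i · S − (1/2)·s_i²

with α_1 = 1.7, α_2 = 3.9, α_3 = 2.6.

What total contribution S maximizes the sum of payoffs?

Planner FOC: ∂(Σu_j)/∂s_i = (Σα_j) − s_i = 0, so s_i^SO = Σα_j = 8.2 for every i; S^SO = 24.6.

24.6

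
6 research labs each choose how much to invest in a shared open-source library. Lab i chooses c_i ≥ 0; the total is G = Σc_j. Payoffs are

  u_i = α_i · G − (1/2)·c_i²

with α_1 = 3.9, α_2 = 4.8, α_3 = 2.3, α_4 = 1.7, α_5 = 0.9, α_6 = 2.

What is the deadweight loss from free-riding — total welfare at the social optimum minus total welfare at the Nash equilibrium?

Lab i's FOC: ∂u_i/∂c_i = α_i − c_i = 0, so c_i* = α_i.
NE contributions = (3.9, 4.8, 2.3, 1.7, 0.9, 2); G = 15.6.
W^NE = (Σα)·G − ½Σα_i² = 15.6² − ½·51.24 = 217.74.
Planner sets c_i = Σα_j = 15.6 for every i, so G^SO = 6·15.6 = 93.6.
W^SO = (Σα)·G^SO − ½·6·(Σα)² = (6/2)·15.6² = 730.08.
Deadweight loss = W^SO − W^NE = 512.34.

512.34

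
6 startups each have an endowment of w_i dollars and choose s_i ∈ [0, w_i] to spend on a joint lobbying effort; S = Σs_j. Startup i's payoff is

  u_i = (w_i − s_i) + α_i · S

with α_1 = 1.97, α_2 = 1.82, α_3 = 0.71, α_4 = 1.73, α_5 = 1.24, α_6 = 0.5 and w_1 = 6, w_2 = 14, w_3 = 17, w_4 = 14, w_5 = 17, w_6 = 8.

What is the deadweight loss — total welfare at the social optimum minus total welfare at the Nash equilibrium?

174.25

∂u_i/∂s_i = α_i − 1, so startup i contributes w_i if α_i > 1, else 0.
α_i > 1 for i ∈ {1, 2, 4, 5}; NE contributions (6, 14, 0, 14, 17, 0), S = 51.
W^NE = Σw_i − S^NE + (Σα_i)·S^NE = 76 + 6.97·51 = 431.47.
Planner: ∂(Σu_j)/∂s_i = Σα_j − 1 = 6.97 > 0, so everyone contributes w_i; S^SO = 76, W^SO = 76 + 6.97·76 = 605.72.
Deadweight loss = 174.25.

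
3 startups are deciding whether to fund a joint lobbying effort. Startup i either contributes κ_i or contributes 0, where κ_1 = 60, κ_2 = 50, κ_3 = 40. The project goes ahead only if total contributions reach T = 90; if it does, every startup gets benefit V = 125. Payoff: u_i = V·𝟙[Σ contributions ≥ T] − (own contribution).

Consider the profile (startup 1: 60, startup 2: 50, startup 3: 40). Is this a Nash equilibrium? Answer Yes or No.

Total = 150 ≥ 90: provided.
Startup 1 (pledges 60, payoff 65): dropping to 0 → total 90, payoff 125. Profitable deviation.

No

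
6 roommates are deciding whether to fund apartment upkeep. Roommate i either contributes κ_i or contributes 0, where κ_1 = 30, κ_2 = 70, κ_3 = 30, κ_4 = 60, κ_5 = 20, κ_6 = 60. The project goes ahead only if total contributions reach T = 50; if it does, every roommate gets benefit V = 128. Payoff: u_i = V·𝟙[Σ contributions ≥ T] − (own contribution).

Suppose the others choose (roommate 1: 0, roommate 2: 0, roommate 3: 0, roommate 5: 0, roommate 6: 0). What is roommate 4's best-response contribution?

Others' total = 0. Contributing 60 brings total to 60 ≥ 50: gain V − κ_4 = 68.
Best response: 60.

60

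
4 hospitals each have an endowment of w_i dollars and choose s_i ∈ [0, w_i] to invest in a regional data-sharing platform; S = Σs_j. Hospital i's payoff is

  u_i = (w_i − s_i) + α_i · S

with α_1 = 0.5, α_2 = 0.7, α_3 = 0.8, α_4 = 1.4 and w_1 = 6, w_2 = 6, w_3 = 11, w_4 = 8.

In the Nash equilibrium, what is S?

∂u_i/∂s_i = α_i − 1, so hospital i contributes w_i if α_i > 1, else 0.
α_i > 1 for i ∈ {4}; NE contributions (0, 0, 0, 8), S = 8.

8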